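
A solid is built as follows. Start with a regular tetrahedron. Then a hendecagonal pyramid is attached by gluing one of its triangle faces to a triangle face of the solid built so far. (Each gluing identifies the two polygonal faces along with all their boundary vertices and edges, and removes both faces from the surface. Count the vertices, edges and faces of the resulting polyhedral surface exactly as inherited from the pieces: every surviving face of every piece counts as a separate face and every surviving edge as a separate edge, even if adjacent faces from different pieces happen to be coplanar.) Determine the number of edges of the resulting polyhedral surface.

25

A regular tetrahedron: V=4, E=6, F=4.
Attach a hendecagonal pyramid (V=12, E=22, F=12) along a 3-gon: merge 3 vertices and 3 edges, delete both glued faces → V=13, E=25, F=14.
Check: V − E + F = 13 − 25 + 14 = 2.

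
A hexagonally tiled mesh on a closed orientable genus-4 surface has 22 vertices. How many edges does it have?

42

χ = 2 − 2·4 = -6, and every face is a hexagon so 6F = 2E.
V − E + F = -6 with E = 6F/2 gives 22 − (6/2 − 1)·F = -6, so F = 14 and E = 42.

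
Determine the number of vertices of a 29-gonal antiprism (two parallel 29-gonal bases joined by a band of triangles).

An antiprism on an n-gon has two n-gon caps and 2n triangles: V = 2·29 = 58, E = 4·29 = 116, F = 2·29 + 2 = 60.

58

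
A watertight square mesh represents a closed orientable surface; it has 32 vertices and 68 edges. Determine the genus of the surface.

Every face is a square and each edge borders two faces, so 4F = 2·68, giving F = 34.
χ = V − E + F = 32 − 68 + 34 = -2.
For a closed orientable surface χ = 2 − 2g, so g = (2 − (-2))/2 = 2.

2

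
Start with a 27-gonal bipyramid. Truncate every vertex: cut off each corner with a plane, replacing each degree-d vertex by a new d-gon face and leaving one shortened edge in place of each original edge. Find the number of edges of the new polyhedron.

The base solid has V = 29, E = 81, F = 54.
Truncation replaces each original edge-end by a new vertex, so V′ = 2E = 162.
Each original edge survives, and each old vertex of degree d contributes d new edges; summing degrees gives Σd = 2E, so E′ = E + 2E = 3E = 243.
Each original face survives and each original vertex becomes one new face: F′ = F + V = 83.

243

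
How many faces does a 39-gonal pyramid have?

A pyramid on an n-gon base has one n-gon and n triangles: V = 39 + 1 = 40, E = 2·39 = 78, F = 39 + 1 = 40.
Check: V − E + F = 40 − 78 + 40 = 2.

40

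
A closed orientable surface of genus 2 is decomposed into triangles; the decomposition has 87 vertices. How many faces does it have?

178

χ = 2 − 2·2 = -2, and every face is a triangle so 3F = 2E.
V − E + F = -2 with E = 3F/2 gives 87 − (3/2 − 1)·F = -2, so F = 178 and E = 267.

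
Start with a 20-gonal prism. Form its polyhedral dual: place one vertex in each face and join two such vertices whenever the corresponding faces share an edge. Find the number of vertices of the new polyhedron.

22

The base solid has V = 40, E = 60, F = 22.
The dual swaps V and F and preserves E: V′ = F = 22, E′ = E = 60, F′ = V = 40.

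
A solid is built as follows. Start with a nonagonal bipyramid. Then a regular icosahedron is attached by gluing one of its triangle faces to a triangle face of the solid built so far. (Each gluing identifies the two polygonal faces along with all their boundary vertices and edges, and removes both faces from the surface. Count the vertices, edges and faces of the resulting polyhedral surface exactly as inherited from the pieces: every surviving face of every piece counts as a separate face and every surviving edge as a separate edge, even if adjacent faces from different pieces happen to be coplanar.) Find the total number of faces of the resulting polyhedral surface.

A nonagonal bipyramid: V=11, E=27, F=18.
Attach a regular icosahedron (V=12, E=30, F=20) along a 3-gon: merge 3 vertices and 3 edges, delete both glued faces → V=20, E=54, F=36.
Check: V − E + F = 20 − 54 + 36 = 2.

36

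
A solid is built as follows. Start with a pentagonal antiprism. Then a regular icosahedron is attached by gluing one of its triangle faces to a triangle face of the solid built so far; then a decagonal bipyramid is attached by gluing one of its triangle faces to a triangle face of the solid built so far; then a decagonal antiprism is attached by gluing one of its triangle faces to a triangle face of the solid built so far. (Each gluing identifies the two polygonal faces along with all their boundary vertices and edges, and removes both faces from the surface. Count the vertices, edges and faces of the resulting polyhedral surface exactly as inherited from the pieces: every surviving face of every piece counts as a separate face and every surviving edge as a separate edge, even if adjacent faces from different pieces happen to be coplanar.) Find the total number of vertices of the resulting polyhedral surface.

A pentagonal antiprism: V=10, E=20, F=12.
Attach a regular icosahedron (V=12, E=30, F=20) along a 3-gon: merge 3 vertices and 3 edges, delete both glued faces → V=19, E=47, F=30.
Attach a decagonal bipyramid (V=12, E=30, F=20) along a 3-gon: merge 3 vertices and 3 edges, delete both glued faces → V=28, E=74, F=48.
Attach a decagonal antiprism (V=20, E=40, F=22) along a 3-gon: merge 3 vertices and 3 edges, delete both glued faces → V=45, E=111, F=68.
Check: V − E + F = 45 − 111 + 68 = 2.

45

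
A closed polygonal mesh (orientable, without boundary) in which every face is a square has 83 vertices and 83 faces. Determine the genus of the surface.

Every face is a square, so 2E = 4·83 = 332, giving E = 166.
χ = V − E + F = 83 − 166 + 83 = 0.
For a closed orientable surface χ = 2 − 2g, so g = (2 − (0))/2 = 1.

1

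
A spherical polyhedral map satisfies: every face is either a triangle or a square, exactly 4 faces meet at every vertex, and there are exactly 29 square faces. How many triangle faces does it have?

Let x be the number of triangles; then F = 29 + x.
Edge–face incidences: 2E = 4·29 + 3·x = 116 + 3x.
Every vertex has degree 4, so 4V = 2E.
Euler: V − E + F = 2 ⇒ (2E)/4 − E + (29 + x) = 2.
Multiply by 8: 2·(2E) − 4·(2E) + 8·(29 + x) = 16, i.e. 232 + 8x − 2·(116 + 3x) = 16.
Collecting terms: 2x = 16, so x = 8.
Then 2E = 116 + 3·8 = 140, so E = 70, V = 2E/4 = 35, F = 29 + 8 = 37.

8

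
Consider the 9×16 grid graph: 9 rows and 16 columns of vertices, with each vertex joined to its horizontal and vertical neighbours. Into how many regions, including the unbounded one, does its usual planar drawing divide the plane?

121

The grid has V = 9·16 = 144 vertices and E = 9·15 + 16·8 = 263 edges.
F = 2 − V + E = 2 − 144 + 263 = 121.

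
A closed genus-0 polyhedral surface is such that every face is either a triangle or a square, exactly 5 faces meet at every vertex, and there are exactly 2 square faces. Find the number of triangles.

24

Let x be the number of triangles; then F = 2 + x.
Edge–face incidences: 2E = 4·2 + 3·x = 8 + 3x.
Every vertex has degree 5, so 5V = 2E.
Euler: V − E + F = 2 ⇒ (2E)/5 − E + (2 + x) = 2.
Multiply by 10: 2·(2E) − 5·(2E) + 10·(2 + x) = 20, i.e. 20 + 10x − 3·(8 + 3x) = 20.
Collecting terms: x − 4 = 20, so x = 24.
Then 2E = 8 + 3·24 = 80, so E = 40, V = 2E/5 = 16, F = 2 + 24 = 26.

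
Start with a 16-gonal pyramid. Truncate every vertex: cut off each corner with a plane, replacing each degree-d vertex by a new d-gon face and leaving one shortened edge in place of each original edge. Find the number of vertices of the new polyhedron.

The base solid has V = 17, E = 32, F = 17.
Truncation replaces each original edge-end by a new vertex, so V′ = 2E = 64.
Each original edge survives, and each old vertex of degree d contributes d new edges; summing degrees gives Σd = 2E, so E′ = E + 2E = 3E = 96.
Each original face survives and each original vertex becomes one new face: F′ = F + V = 34.

64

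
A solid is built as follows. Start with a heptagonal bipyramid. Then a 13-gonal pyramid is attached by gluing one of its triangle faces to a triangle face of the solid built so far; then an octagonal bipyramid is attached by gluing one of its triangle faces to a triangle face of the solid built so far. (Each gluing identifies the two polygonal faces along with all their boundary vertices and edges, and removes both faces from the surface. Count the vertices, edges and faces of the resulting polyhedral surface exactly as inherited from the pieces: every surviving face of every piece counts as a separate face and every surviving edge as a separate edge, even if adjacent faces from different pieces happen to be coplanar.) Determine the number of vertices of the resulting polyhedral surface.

A heptagonal bipyramid: V=9, E=21, F=14.
Attach a 13-gonal pyramid (V=14, E=26, F=14) along a 3-gon: merge 3 vertices and 3 edges, delete both glued faces → V=20, E=44, F=26.
Attach an octagonal bipyramid (V=10, E=24, F=16) along a 3-gon: merge 3 vertices and 3 edges, delete both glued faces → V=27, E=65, F=40.
Check: V − E + F = 27 − 65 + 40 = 2.

27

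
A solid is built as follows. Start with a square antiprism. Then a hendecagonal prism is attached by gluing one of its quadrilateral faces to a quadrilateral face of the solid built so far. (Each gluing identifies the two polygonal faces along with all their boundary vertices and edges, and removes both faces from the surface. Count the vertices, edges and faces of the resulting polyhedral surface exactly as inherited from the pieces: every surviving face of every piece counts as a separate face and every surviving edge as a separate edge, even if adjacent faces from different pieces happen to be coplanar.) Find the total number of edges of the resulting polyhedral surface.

A square antiprism: V=8, E=16, F=10.
Attach a hendecagonal prism (V=22, E=33, F=13) along a 4-gon: merge 4 vertices and 4 edges, delete both glued faces → V=26, E=45, F=21.
Check: V − E + F = 26 − 45 + 21 = 2.

45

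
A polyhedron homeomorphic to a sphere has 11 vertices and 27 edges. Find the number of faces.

Here V − E + F = 2.
F = 2 − V + E = 2 − 11 + 27 = 18.

18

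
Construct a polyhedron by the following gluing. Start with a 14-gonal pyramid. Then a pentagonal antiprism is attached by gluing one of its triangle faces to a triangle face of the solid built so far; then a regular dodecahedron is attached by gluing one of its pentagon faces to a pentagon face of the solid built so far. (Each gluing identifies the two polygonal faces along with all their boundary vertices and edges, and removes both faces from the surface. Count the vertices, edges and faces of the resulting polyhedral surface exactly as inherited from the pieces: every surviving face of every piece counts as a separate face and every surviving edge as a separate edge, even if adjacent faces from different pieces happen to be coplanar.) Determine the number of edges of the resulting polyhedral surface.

70

A 14-gonal pyramid: V=15, E=28, F=15.
Attach a pentagonal antiprism (V=10, E=20, F=12) along a 3-gon: merge 3 vertices and 3 edges, delete both glued faces → V=22, E=45, F=25.
Attach a regular dodecahedron (V=20, E=30, F=12) along a 5-gon: merge 5 vertices and 5 edges, delete both glued faces → V=37, E=70, F=35.
Check: V − E + F = 37 − 70 + 35 = 2.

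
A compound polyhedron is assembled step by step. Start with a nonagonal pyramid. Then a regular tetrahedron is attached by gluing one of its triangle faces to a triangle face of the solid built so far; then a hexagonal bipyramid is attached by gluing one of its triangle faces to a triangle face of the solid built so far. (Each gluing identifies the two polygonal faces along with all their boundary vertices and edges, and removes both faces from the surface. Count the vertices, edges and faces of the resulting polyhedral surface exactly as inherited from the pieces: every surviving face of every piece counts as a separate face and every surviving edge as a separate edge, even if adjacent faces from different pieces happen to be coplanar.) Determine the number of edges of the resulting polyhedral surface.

36

A nonagonal pyramid: V=10, E=18, F=10.
Attach a regular tetrahedron (V=4, E=6, F=4) along a 3-gon: merge 3 vertices and 3 edges, delete both glued faces → V=11, E=21, F=12.
Attach a hexagonal bipyramid (V=8, E=18, F=12) along a 3-gon: merge 3 vertices and 3 edges, delete both glued faces → V=16, E=36, F=22.
Check: V − E + F = 16 − 36 + 22 = 2.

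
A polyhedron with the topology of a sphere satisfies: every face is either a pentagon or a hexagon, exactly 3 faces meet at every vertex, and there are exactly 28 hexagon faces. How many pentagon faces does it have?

12

Let x be the number of pentagons; then F = 28 + x.
Edge–face incidences: 2E = 6·28 + 5·x = 168 + 5x.
Every vertex has degree 3, so 3V = 2E.
Euler: V − E + F = 2 ⇒ (2E)/3 − E + (28 + x) = 2.
Multiply by 6: 2·(2E) − 3·(2E) + 6·(28 + x) = 12, i.e. 168 + 6x − (168 + 5x) = 12.
Collecting terms: x = 12.
Then 2E = 168 + 5·12 = 228, so E = 114, V = 2E/3 = 76, F = 28 + 12 = 40.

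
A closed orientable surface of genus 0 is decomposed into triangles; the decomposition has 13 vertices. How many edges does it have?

χ = 2 − 2·0 = 2, and every face is a triangle so 3F = 2E.
V − E + F = 2 with E = 3F/2 gives 13 − (3/2 − 1)·F = 2, so F = 22 and E = 33.

33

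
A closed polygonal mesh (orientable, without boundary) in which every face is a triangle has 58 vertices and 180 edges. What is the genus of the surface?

2

Every face is a triangle and each edge borders two faces, so 3F = 2·180, giving F = 120.
χ = V − E + F = 58 − 180 + 120 = -2.
For a closed orientable surface χ = 2 − 2g, so g = (2 − (-2))/2 = 2.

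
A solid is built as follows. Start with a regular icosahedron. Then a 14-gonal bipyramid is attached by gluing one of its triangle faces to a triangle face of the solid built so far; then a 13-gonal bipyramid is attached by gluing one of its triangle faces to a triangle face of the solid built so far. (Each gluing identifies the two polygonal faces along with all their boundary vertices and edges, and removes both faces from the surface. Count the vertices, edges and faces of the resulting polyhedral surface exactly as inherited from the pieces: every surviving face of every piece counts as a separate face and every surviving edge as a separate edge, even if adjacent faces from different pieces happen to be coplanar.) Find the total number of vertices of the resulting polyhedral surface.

37

A regular icosahedron: V=12, E=30, F=20.
Attach a 14-gonal bipyramid (V=16, E=42, F=28) along a 3-gon: merge 3 vertices and 3 edges, delete both glued faces → V=25, E=69, F=46.
Attach a 13-gonal bipyramid (V=15, E=39, F=26) along a 3-gon: merge 3 vertices and 3 edges, delete both glued faces → V=37, E=105, F=70.
Check: V − E + F = 37 − 105 + 70 = 2.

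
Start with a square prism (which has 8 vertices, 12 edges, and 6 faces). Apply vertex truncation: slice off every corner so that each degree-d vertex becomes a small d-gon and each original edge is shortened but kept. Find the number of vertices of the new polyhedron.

24

Truncation replaces each original edge-end by a new vertex, so V′ = 2E = 24.
Each original edge survives, and each old vertex of degree d contributes d new edges; summing degrees gives Σd = 2E, so E′ = E + 2E = 3E = 36.
Each original face survives and each original vertex becomes one new face: F′ = F + V = 14.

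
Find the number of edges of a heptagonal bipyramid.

21

A bipyramid over an n-gon has 2n triangular faces and n + 2 vertices: V = 7 + 2 = 9, E = 3·7 = 21, F = 2·7 = 14.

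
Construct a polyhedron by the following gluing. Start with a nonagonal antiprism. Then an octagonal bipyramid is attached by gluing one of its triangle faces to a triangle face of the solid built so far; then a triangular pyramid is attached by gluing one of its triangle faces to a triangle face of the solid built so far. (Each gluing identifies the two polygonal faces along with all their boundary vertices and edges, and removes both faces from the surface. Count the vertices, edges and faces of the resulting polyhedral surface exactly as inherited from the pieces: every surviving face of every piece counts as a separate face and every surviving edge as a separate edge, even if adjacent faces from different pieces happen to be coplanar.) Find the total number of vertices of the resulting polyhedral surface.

A nonagonal antiprism: V=18, E=36, F=20.
Attach an octagonal bipyramid (V=10, E=24, F=16) along a 3-gon: merge 3 vertices and 3 edges, delete both glued faces → V=25, E=57, F=34.
Attach a triangular pyramid (V=4, E=6, F=4) along a 3-gon: merge 3 vertices and 3 edges, delete both glued faces → V=26, E=60, F=36.
Check: V − E + F = 26 − 60 + 36 = 2.

26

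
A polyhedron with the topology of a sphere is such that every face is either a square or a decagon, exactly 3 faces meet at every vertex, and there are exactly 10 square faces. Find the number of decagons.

2

Let x be the number of decagons; then F = 10 + x.
Edge–face incidences: 2E = 4·10 + 10·x = 40 + 10x.
Every vertex has degree 3, so 3V = 2E.
Euler: V − E + F = 2 ⇒ (2E)/3 − E + (10 + x) = 2.
Multiply by 6: 2·(2E) − 3·(2E) + 6·(10 + x) = 12, i.e. 60 + 6x − (40 + 10x) = 12.
Collecting terms: −4x + 20 = 12, so −4x = −8, so x = 2.
Then 2E = 40 + 10·2 = 60, so E = 30, V = 2E/3 = 20, F = 10 + 2 = 12.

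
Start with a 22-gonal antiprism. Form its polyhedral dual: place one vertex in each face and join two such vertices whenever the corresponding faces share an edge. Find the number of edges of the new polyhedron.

88

The base solid has V = 44, E = 88, F = 46.
The dual swaps V and F and preserves E: V′ = F = 46, E′ = E = 88, F′ = V = 44.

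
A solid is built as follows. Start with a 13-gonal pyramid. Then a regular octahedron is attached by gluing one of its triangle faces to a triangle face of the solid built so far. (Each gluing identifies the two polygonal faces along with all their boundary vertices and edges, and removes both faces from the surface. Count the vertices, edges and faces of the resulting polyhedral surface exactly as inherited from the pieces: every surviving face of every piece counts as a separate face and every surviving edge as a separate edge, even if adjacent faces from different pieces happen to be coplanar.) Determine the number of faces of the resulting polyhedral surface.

A 13-gonal pyramid: V=14, E=26, F=14.
Attach a regular octahedron (V=6, E=12, F=8) along a 3-gon: merge 3 vertices and 3 edges, delete both glued faces → V=17, E=35, F=20.
Check: V − E + F = 17 − 35 + 20 = 2.

20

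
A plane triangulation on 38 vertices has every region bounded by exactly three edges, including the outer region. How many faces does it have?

In a plane triangulation 3F = 2E and V − E + F = 2, so F = 2V − 4 = 2·38 − 4 = 72.

72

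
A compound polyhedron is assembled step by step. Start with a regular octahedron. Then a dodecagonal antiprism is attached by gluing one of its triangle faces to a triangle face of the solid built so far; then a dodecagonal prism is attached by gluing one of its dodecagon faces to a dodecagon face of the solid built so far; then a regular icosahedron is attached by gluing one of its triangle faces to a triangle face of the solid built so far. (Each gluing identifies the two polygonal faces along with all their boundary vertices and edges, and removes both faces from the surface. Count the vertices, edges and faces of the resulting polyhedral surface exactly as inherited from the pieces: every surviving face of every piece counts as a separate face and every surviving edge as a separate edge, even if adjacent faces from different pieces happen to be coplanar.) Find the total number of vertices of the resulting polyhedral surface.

A regular octahedron: V=6, E=12, F=8.
Attach a dodecagonal antiprism (V=24, E=48, F=26) along a 3-gon: merge 3 vertices and 3 edges, delete both glued faces → V=27, E=57, F=32.
Attach a dodecagonal prism (V=24, E=36, F=14) along a 12-gon: merge 12 vertices and 12 edges, delete both glued faces → V=39, E=81, F=44.
Attach a regular icosahedron (V=12, E=30, F=20) along a 3-gon: merge 3 vertices and 3 edges, delete both glued faces → V=48, E=108, F=62.
Check: V − E + F = 48 − 108 + 62 = 2.

48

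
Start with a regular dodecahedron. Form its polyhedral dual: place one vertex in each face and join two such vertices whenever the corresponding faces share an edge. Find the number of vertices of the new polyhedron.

The base solid has V = 20, E = 30, F = 12.
The dual swaps V and F and preserves E: V′ = F = 12, E′ = E = 30, F′ = V = 20.

12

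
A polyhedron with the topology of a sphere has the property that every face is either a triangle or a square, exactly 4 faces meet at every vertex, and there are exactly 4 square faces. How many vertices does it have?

Let x be the number of triangles; then F = 4 + x.
Edge–face incidences: 2E = 4·4 + 3·x = 16 + 3x.
Every vertex has degree 4, so 4V = 2E.
Euler: V − E + F = 2 ⇒ (2E)/4 − E + (4 + x) = 2.
Multiply by 8: 2·(2E) − 4·(2E) + 8·(4 + x) = 16, i.e. 32 + 8x − 2·(16 + 3x) = 16.
Collecting terms: 2x = 16, so x = 8.
Then 2E = 16 + 3·8 = 40, so E = 20, V = 2E/4 = 10, F = 4 + 8 = 12.

10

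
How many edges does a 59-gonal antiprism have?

An antiprism on an n-gon has two n-gon caps and 2n triangles: V = 2·59 = 118, E = 4·59 = 236, F = 2·59 + 2 = 120.

236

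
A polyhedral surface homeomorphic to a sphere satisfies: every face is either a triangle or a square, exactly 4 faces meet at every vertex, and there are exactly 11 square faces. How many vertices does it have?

Let x be the number of triangles; then F = 11 + x.
Edge–face incidences: 2E = 4·11 + 3·x = 44 + 3x.
Every vertex has degree 4, so 4V = 2E.
Euler: V − E + F = 2 ⇒ (2E)/4 − E + (11 + x) = 2.
Multiply by 8: 2·(2E) − 4·(2E) + 8·(11 + x) = 16, i.e. 88 + 8x − 2·(44 + 3x) = 16.
Collecting terms: 2x = 16, so x = 8.
Then 2E = 44 + 3·8 = 68, so E = 34, V = 2E/4 = 17, F = 11 + 8 = 19.

17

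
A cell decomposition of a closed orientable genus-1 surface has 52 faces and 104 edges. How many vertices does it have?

For a closed orientable surface of genus 1, χ = 2 − 2·1 = 0.
V = 0 + E − F = 0 + 104 − 52 = 52.

52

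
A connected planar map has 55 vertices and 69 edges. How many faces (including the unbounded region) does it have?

Euler's formula for a connected plane graph: V − E + F = 2, so F = 2 − 55 + 69 = 16.

16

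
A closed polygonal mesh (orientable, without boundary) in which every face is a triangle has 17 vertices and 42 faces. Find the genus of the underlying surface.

Every face is a triangle, so 2E = 3·42 = 126, giving E = 63.
χ = V − E + F = 17 − 63 + 42 = -4.
For a closed orientable surface χ = 2 − 2g, so g = (2 − (-4))/2 = 3.

3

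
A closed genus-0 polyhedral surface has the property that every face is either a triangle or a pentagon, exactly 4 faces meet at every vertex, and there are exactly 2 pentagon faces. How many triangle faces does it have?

10

Let x be the number of triangles; then F = 2 + x.
Edge–face incidences: 2E = 5·2 + 3·x = 10 + 3x.
Every vertex has degree 4, so 4V = 2E.
Euler: V − E + F = 2 ⇒ (2E)/4 − E + (2 + x) = 2.
Multiply by 8: 2·(2E) − 4·(2E) + 8·(2 + x) = 16, i.e. 16 + 8x − 2·(10 + 3x) = 16.
Collecting terms: 2x − 4 = 16, so 2x = 20, so x = 10.
Then 2E = 10 + 3·10 = 40, so E = 20, V = 2E/4 = 10, F = 2 + 10 = 12.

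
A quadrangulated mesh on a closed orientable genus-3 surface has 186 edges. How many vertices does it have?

89

χ = 2 − 2·3 = -4, and every face is a square so 4F = 2E.
F = 2E/4 = 93. Then V = -4 + E − F = -4 + 186 − 93 = 89.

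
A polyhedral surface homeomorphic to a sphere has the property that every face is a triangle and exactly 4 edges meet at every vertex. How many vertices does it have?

Each face has 3 edges and each edge borders two faces, so 2E = 3F.
Each vertex has degree 4, so 4V = 2E and hence V = 3F/4.
Euler: V − E + F = 2 ⇒ (3F/4) − (3F/2) + F = 2.
Multiply by 8: (6 − 12 + 8)F = 16, i.e. 2F = 16.
So F = 8, E = 3·8/2 = 12, V = 3·8/4 = 6.

6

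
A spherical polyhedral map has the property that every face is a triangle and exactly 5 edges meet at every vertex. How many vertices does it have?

12

Each face has 3 edges and each edge borders two faces, so 2E = 3F.
Each vertex has degree 5, so 5V = 2E and hence V = 3F/5.
Euler: V − E + F = 2 ⇒ (3F/5) − (3F/2) + F = 2.
Multiply by 10: (6 − 15 + 10)F = 20, i.e. 1F = 20.
So F = 20, E = 3·20/2 = 30, V = 3·20/5 = 12.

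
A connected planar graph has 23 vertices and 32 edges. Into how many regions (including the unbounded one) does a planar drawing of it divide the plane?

11

Euler's formula for a connected plane graph: V − E + F = 2, so F = 2 − 23 + 32 = 11.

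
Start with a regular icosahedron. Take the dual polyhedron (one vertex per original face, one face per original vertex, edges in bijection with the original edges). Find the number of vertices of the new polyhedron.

The base solid has V = 12, E = 30, F = 20.
The dual swaps V and F and preserves E: V′ = F = 20, E′ = E = 30, F′ = V = 12.

20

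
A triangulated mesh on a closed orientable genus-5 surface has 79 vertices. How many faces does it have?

174

χ = 2 − 2·5 = -8, and every face is a triangle so 3F = 2E.
V − E + F = -8 with E = 3F/2 gives 79 − (3/2 − 1)·F = -8, so F = 174 and E = 261.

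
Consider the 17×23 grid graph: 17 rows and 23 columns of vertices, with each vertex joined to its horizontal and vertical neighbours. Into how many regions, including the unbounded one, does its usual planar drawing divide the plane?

The grid has V = 17·23 = 391 vertices and E = 17·22 + 23·16 = 742 edges.
F = 2 − V + E = 2 − 391 + 742 = 353.

353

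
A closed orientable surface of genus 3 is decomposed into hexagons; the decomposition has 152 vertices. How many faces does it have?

χ = 2 − 2·3 = -4, and every face is a hexagon so 6F = 2E.
V − E + F = -4 with E = 6F/2 gives 152 − (6/2 − 1)·F = -4, so F = 78 and E = 234.

78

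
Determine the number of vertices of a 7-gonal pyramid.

A pyramid on an n-gon base has one n-gon and n triangles: V = 7 + 1 = 8, E = 2·7 = 14, F = 7 + 1 = 8.
Check: V − E + F = 8 − 14 + 8 = 2.

8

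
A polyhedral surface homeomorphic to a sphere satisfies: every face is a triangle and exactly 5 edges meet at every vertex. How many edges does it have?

30

Each face has 3 edges and each edge borders two faces, so 2E = 3F.
Each vertex has degree 5, so 5V = 2E and hence V = 3F/5.
Euler: V − E + F = 2 ⇒ (3F/5) − (3F/2) + F = 2.
Multiply by 10: (6 − 15 + 10)F = 20, i.e. 1F = 20.
So F = 20, E = 3·20/2 = 30, V = 3·20/5 = 12.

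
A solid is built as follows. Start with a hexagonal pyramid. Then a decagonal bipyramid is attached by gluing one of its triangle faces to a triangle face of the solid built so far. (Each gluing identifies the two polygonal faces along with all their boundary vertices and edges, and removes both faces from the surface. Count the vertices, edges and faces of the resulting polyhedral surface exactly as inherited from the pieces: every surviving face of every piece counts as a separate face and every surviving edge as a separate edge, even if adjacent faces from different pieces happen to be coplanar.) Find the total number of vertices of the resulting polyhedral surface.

16

A hexagonal pyramid: V=7, E=12, F=7.
Attach a decagonal bipyramid (V=12, E=30, F=20) along a 3-gon: merge 3 vertices and 3 edges, delete both glued faces → V=16, E=39, F=25.
Check: V − E + F = 16 − 39 + 25 = 2.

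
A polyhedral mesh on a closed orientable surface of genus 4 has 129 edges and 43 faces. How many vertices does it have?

80

For a closed orientable surface of genus 4, χ = 2 − 2·4 = -6.
V = -6 + E − F = -6 + 129 − 43 = 80.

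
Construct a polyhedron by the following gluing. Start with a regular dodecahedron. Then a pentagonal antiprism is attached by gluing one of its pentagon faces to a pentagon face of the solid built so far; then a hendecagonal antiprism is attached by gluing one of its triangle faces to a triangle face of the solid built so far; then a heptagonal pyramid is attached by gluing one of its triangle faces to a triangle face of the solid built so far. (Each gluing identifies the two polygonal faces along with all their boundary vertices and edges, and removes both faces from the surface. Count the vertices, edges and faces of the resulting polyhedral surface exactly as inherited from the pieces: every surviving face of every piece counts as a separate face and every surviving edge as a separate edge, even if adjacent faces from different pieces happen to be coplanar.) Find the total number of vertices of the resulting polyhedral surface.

A regular dodecahedron: V=20, E=30, F=12.
Attach a pentagonal antiprism (V=10, E=20, F=12) along a 5-gon: merge 5 vertices and 5 edges, delete both glued faces → V=25, E=45, F=22.
Attach a hendecagonal antiprism (V=22, E=44, F=24) along a 3-gon: merge 3 vertices and 3 edges, delete both glued faces → V=44, E=86, F=44.
Attach a heptagonal pyramid (V=8, E=14, F=8) along a 3-gon: merge 3 vertices and 3 edges, delete both glued faces → V=49, E=97, F=50.
Check: V − E + F = 49 − 97 + 50 = 2.

49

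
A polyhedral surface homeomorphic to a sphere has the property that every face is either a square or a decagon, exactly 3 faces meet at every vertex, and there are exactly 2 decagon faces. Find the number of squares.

Let x be the number of squares; then F = 2 + x.
Edge–face incidences: 2E = 10·2 + 4·x = 20 + 4x.
Every vertex has degree 3, so 3V = 2E.
Euler: V − E + F = 2 ⇒ (2E)/3 − E + (2 + x) = 2.
Multiply by 6: 2·(2E) − 3·(2E) + 6·(2 + x) = 12, i.e. 12 + 6x − (20 + 4x) = 12.
Collecting terms: 2x − 8 = 12, so 2x = 20, so x = 10.
Then 2E = 20 + 4·10 = 60, so E = 30, V = 2E/3 = 20, F = 2 + 10 = 12.

10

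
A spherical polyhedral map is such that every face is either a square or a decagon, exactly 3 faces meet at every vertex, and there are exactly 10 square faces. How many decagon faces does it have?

2

Let x be the number of decagons; then F = 10 + x.
Edge–face incidences: 2E = 4·10 + 10·x = 40 + 10x.
Every vertex has degree 3, so 3V = 2E.
Euler: V − E + F = 2 ⇒ (2E)/3 − E + (10 + x) = 2.
Multiply by 6: 2·(2E) − 3·(2E) + 6·(10 + x) = 12, i.e. 60 + 6x − (40 + 10x) = 12.
Collecting terms: −4x + 20 = 12, so −4x = −8, so x = 2.
Then 2E = 40 + 10·2 = 60, so E = 30, V = 2E/3 = 20, F = 10 + 2 = 12.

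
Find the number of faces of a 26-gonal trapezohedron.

The n-trapezohedron (dual of the n-antiprism) has V = 2·26 + 2 = 54, E = 4·26 = 104, F = 2·26 = 52.
Check: V − E + F = 54 − 104 + 52 = 2.

52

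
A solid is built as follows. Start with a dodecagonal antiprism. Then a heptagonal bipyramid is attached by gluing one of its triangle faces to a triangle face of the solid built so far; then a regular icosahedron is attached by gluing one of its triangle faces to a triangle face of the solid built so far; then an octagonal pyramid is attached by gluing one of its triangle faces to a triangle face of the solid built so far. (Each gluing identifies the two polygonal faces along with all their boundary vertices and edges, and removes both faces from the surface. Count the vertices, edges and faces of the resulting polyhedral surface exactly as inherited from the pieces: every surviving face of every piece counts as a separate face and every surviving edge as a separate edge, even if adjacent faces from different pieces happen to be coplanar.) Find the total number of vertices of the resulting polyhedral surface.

A dodecagonal antiprism: V=24, E=48, F=26.
Attach a heptagonal bipyramid (V=9, E=21, F=14) along a 3-gon: merge 3 vertices and 3 edges, delete both glued faces → V=30, E=66, F=38.
Attach a regular icosahedron (V=12, E=30, F=20) along a 3-gon: merge 3 vertices and 3 edges, delete both glued faces → V=39, E=93, F=56.
Attach an octagonal pyramid (V=9, E=16, F=9) along a 3-gon: merge 3 vertices and 3 edges, delete both glued faces → V=45, E=106, F=63.
Check: V − E + F = 45 − 106 + 63 = 2.

45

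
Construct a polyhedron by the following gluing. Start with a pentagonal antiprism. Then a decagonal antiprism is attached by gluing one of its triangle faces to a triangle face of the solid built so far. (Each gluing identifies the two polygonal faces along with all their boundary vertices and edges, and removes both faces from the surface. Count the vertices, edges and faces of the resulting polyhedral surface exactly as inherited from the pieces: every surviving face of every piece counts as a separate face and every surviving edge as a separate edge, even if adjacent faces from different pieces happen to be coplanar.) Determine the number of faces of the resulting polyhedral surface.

32

A pentagonal antiprism: V=10, E=20, F=12.
Attach a decagonal antiprism (V=20, E=40, F=22) along a 3-gon: merge 3 vertices and 3 edges, delete both glued faces → V=27, E=57, F=32.
Check: V − E + F = 27 − 57 + 32 = 2.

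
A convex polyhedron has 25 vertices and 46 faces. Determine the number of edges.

69

Here V − E + F = 2.
E = V + F − (2) = 25 + 46 − (2) = 69.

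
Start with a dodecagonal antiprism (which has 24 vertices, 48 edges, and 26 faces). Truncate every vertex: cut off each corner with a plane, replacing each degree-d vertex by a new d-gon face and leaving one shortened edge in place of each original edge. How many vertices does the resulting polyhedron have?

96

Truncation replaces each original edge-end by a new vertex, so V′ = 2E = 96.
Each original edge survives, and each old vertex of degree d contributes d new edges; summing degrees gives Σd = 2E, so E′ = E + 2E = 3E = 144.
Each original face survives and each original vertex becomes one new face: F′ = F + V = 50.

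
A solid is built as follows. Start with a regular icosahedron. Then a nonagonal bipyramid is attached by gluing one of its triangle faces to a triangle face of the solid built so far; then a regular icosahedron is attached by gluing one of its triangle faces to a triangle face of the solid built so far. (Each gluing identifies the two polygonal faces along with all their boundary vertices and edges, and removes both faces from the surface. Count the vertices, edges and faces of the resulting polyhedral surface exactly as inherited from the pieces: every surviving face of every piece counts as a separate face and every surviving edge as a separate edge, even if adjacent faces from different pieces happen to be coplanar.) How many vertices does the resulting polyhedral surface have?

29

A regular icosahedron: V=12, E=30, F=20.
Attach a nonagonal bipyramid (V=11, E=27, F=18) along a 3-gon: merge 3 vertices and 3 edges, delete both glued faces → V=20, E=54, F=36.
Attach a regular icosahedron (V=12, E=30, F=20) along a 3-gon: merge 3 vertices and 3 edges, delete both glued faces → V=29, E=81, F=54.
Check: V − E + F = 29 − 81 + 54 = 2.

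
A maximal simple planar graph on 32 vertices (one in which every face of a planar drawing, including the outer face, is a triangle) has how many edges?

In a plane triangulation 3F = 2E and V − E + F = 2, so E = 3V − 6 = 3·32 − 6 = 90.

90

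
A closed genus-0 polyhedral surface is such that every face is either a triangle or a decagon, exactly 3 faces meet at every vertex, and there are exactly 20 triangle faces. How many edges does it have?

90

Let x be the number of decagons; then F = 20 + x.
Edge–face incidences: 2E = 3·20 + 10·x = 60 + 10x.
Every vertex has degree 3, so 3V = 2E.
Euler: V − E + F = 2 ⇒ (2E)/3 − E + (20 + x) = 2.
Multiply by 6: 2·(2E) − 3·(2E) + 6·(20 + x) = 12, i.e. 120 + 6x − (60 + 10x) = 12.
Collecting terms: −4x + 60 = 12, so −4x = −48, so x = 12.
Then 2E = 60 + 10·12 = 180, so E = 90, V = 2E/3 = 60, F = 20 + 12 = 32.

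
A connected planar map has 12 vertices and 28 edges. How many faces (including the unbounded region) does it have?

18

Euler's formula for a connected plane graph: V − E + F = 2, so F = 2 − 12 + 28 = 18.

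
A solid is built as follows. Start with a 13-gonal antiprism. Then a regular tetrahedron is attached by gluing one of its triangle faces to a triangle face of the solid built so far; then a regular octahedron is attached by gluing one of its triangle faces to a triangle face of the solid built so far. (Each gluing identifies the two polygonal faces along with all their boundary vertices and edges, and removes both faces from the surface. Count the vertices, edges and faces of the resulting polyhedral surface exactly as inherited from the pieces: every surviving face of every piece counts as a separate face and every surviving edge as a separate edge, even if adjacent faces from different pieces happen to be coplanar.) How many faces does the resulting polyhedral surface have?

36

A 13-gonal antiprism: V=26, E=52, F=28.
Attach a regular tetrahedron (V=4, E=6, F=4) along a 3-gon: merge 3 vertices and 3 edges, delete both glued faces → V=27, E=55, F=30.
Attach a regular octahedron (V=6, E=12, F=8) along a 3-gon: merge 3 vertices and 3 edges, delete both glued faces → V=30, E=64, F=36.
Check: V − E + F = 30 − 64 + 36 = 2.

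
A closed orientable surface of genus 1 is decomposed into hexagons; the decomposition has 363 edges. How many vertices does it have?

χ = 2 − 2·1 = 0, and every face is a hexagon so 6F = 2E.
F = 2E/6 = 121. Then V = 0 + E − F = 0 + 363 − 121 = 242.

242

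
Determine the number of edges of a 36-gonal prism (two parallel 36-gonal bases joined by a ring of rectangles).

A prism on an n-gon has two n-gon bases and n rectangular sides: V = 2·36 = 72, E = 3·36 = 108, F = 36 + 2 = 38.
Check: V − E + F = 72 − 108 + 38 = 2.

108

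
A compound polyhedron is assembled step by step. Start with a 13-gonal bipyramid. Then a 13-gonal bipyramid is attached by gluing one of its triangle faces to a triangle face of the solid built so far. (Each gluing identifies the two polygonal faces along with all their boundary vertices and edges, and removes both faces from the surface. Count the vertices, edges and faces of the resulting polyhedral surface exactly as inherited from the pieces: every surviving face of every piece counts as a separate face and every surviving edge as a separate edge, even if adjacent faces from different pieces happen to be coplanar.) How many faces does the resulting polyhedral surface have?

A 13-gonal bipyramid: V=15, E=39, F=26.
Attach a 13-gonal bipyramid (V=15, E=39, F=26) along a 3-gon: merge 3 vertices and 3 edges, delete both glued faces → V=27, E=75, F=50.
Check: V − E + F = 27 − 75 + 50 = 2.

50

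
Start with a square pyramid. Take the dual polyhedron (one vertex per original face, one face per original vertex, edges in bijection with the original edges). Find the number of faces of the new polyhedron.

5

The base solid has V = 5, E = 8, F = 5.
The dual swaps V and F and preserves E: V′ = F = 5, E′ = E = 8, F′ = V = 5.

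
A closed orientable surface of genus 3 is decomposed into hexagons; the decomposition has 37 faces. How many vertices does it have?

χ = 2 − 2·3 = -4, and every face is a hexagon so 6F = 2E.
E = 6·37/2 = 111. Then V = -4 + E − F = -4 + 111 − 37 = 70.

70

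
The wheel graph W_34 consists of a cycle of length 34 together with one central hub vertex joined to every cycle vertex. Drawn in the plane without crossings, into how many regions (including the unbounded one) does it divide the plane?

35

W_34 has V = 34 + 1 = 35 vertices and E = 2·34 = 68 edges.
By Euler's formula F = 2 − V + E = 2 − 35 + 68 = 35.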